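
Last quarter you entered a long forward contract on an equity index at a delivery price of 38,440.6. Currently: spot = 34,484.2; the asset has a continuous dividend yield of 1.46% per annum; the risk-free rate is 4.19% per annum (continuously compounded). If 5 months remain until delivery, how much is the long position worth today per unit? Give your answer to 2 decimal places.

-3500.26

Current fair forward for the remaining 5 months: F = S·e^((r − q)·T), (r − q) = 0.0419 − 0.0146 = 0.0273
F = 34484.2 · e^(0.0273 × 5/12) = 34484.2 × 1.01143994 = 34878.6972
Value of long forward = (F − K)·e^(−rT) = (34878.6972 − 38440.6) · e^(−0.0419·5/12)
= -3561.9028 × 0.98269318 = -3500.26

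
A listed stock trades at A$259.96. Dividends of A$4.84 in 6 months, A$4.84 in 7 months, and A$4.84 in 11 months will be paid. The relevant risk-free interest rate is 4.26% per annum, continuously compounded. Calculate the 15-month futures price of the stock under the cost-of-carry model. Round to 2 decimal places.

A$259.29

PV(dividends) I = 4.84·e^(−0.0426·6/12) + 4.84·e^(−0.0426·7/12) + 4.84·e^(−0.0426·11/12)
I = 4.7380 + 4.7212 + 4.6546 = 14.1138
F = (S − I)·e^(rT) = (259.96 − 14.1138) · e^(0.0426·15/12)
= 245.8462 · e^0.053250 = 245.8462 × 1.054693 = A$259.29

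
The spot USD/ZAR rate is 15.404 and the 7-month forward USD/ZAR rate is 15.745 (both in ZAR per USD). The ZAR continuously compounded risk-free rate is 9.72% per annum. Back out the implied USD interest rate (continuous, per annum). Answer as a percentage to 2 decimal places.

5.97%

F = S·e^((r_ZAR − r_USD)T) ⇒ r_USD = r_ZAR − ln(F/S)/T
ln(15.745/15.404) = 0.021896; /(7/12) = 0.037536
r_USD = 0.0972 − 0.037536 = 0.059664
r_USD = 5.97%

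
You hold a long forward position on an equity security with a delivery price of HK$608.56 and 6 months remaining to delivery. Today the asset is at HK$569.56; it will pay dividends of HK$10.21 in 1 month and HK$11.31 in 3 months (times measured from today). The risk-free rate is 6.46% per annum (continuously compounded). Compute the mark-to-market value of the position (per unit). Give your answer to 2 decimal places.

PV(remaining dividends) I = 10.21·e^(−0.0646·1/12) + 11.31·e^(−0.0646·3/12) = 21.2840
Current forward F = (S − I)·e^(rT) = (569.56 − 21.2840)·e^(0.0646·6/12) = 548.2760 × 1.032827 = 566.2743
Value (long) = (F − K)·e^(−rT) = (566.2743 − 608.56) × 0.968216 = -40.9417
Value = -HK$40.94

-HK$40.94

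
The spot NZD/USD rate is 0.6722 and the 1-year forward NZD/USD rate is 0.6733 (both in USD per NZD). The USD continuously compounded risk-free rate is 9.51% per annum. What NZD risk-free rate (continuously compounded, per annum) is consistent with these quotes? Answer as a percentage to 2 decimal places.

9.35%

F = S·e^((r_USD − r_NZD)T) ⇒ r_NZD = r_USD − ln(F/S)/T
ln(0.6733/0.6722) = 0.001635; /(1) = 0.001635
r_NZD = 0.0951 − 0.001635 = 0.093465
r_NZD = 9.35%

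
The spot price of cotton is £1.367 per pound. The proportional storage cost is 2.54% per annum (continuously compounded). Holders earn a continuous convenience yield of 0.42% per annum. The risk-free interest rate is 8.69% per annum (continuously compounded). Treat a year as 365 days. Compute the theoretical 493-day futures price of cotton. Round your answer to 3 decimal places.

£1.582 per pound

Net carry = r + u − y = 0.0869 + 0.0254 − 0.0042 = 0.1081
F = S·e^((r+u−y)T) = 1.367 · e^(0.1081 × 493/365) = 1.367 · e^0.146009
= 1.367 × 1.157207 = £1.582 per pound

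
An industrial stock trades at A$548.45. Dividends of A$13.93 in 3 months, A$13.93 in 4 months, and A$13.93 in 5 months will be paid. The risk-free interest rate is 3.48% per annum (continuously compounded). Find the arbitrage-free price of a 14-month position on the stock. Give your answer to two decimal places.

A$528.16

PV(dividends) I = 13.93·e^(−0.0348·3/12) + 13.93·e^(−0.0348·4/12) + 13.93·e^(−0.0348·5/12)
I = 13.8093 + 13.7693 + 13.7295 = 41.3081
F = (S − I)·e^(rT) = (548.45 − 41.3081) · e^(0.0348·14/12)
= 507.1419 · e^0.040600 = 507.1419 × 1.041435 = A$528.16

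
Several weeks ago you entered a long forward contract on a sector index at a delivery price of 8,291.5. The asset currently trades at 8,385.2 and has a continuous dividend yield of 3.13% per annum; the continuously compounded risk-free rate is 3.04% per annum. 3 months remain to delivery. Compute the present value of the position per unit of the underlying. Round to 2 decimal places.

Current fair forward for the remaining 3 months: F = S·e^((r − q)·T), (r − q) = 0.0304 − 0.0313 = -0.0009
F = 8385.2 · e^(-0.0009 × 3/12) = 8385.2 × 0.99977503 = 8383.3136
Value of long forward = (F − K)·e^(−rT) = (8383.3136 − 8291.5) · e^(−0.0304·3/12)
= 91.8136 × 0.99242881 = 91.12

91.12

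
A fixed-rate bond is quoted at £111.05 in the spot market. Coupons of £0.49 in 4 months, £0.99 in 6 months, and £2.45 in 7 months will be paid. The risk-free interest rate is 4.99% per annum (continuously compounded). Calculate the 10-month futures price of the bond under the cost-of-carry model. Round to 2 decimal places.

£111.78

PV(coupons) I = 0.49·e^(−0.0499·4/12) + 0.99·e^(−0.0499·6/12) + 2.45·e^(−0.0499·7/12)
I = 0.4819 + 0.9656 + 2.3797 = 3.8272
F = (S − I)·e^(rT) = (111.05 − 3.8272) · e^(0.0499·10/12)
= 107.2228 · e^0.041583 = 107.2228 × 1.042460 = £111.78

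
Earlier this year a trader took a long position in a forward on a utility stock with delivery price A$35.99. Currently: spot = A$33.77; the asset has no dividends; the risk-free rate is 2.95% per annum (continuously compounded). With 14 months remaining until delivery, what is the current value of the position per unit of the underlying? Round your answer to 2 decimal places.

-A$1.00

Current fair forward for the remaining 14 months: F = S·e^(r·T), r = 0.0295
F = 33.77 · e^(0.0295 × 14/12) = 33.77 × 1.035016 = 34.9525
Value of long forward = (F − K)·e^(−rT) = (34.9525 − 35.99) · e^(−0.0295·14/12)
= -1.0375 × 0.966169 = -1.00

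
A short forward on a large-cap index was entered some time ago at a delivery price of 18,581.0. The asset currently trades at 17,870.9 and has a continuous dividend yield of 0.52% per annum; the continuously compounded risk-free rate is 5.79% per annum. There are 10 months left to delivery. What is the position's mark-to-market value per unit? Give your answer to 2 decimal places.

Current fair forward for the remaining 10 months: F = S·e^((r − q)·T), (r − q) = 0.0579 − 0.0052 = 0.0527
F = 17870.9 · e^(0.0527 × 10/12) = 17870.9 × 1.04489528 = 18673.2191
Value of long forward = (F − K)·e^(−rT) = (18673.2191 − 18581.0) · e^(−0.0579·10/12)
= 92.2191 × 0.95289553 = 87.88
Short position value = −(long value) = -87.88

-87.88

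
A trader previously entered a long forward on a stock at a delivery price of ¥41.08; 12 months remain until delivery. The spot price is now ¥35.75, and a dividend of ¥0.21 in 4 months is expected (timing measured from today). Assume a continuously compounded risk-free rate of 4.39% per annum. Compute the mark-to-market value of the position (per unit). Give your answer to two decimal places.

-¥3.77

PV(remaining dividends) I = 0.21·e^(−0.0439·4/12) = 0.2069
Current forward F = (S − I)·e^(rT) = (35.75 − 0.2069)·e^(0.0439·12/12) = 35.5431 × 1.044878 = 37.1382
Value (long) = (F − K)·e^(−rT) = (37.1382 − 41.08) × 0.957050 = -3.7725
Value = -¥3.77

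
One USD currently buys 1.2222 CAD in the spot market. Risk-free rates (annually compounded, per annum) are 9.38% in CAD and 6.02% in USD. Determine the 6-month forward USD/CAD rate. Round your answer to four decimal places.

1.2414

By covered interest parity, F = S · (1+r_CAD)^T / (1+r_USD)^T
= 1.2222 × 1.045849 / 1.029660 = 1.2222 × 1.015723
F = 1.2414 CAD per USD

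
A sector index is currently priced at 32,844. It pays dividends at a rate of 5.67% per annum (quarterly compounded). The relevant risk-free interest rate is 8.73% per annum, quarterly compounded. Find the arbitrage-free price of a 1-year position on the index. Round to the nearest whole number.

F = S · (1+r/4)^(4T) / (1+q/4)^(4T)
= 32844 × 1.090200 / 1.057917 = 32844 × 1.030516
F = 33,846

33,846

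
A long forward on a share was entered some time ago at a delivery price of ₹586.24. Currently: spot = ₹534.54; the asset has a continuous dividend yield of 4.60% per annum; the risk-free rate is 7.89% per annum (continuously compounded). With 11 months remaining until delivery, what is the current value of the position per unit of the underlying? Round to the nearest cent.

-₹32.87

Current fair forward for the remaining 11 months: F = S·e^((r − q)·T), (r − q) = 0.0789 − 0.0460 = 0.0329
F = 534.54 · e^(0.0329 × 11/12) = 534.54 × 1.030618 = 550.9065
Value of long forward = (F − K)·e^(−rT) = (550.9065 − 586.24) · e^(−0.0789·11/12)
= -35.3335 × 0.930229 = -32.87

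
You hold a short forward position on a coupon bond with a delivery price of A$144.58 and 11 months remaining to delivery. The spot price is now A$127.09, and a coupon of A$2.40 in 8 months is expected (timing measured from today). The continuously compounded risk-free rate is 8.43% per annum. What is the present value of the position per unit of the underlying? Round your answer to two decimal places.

PV(remaining coupons) I = 2.40·e^(−0.0843·8/12) = 2.2688
Current forward F = (S − I)·e^(rT) = (127.09 − 2.2688)·e^(0.0843·11/12) = 124.8212 × 1.080339 = 134.8492
Value (long) = (F − K)·e^(−rT) = (134.8492 − 144.58) × 0.925635 = -9.0072
Short position value = −(long value) = A$9.01

A$9.01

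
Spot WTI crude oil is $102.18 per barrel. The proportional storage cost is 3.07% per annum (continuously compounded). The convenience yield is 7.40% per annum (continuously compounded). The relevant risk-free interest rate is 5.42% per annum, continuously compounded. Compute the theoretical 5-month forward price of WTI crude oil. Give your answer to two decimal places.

Net carry = r + u − y = 0.0542 + 0.0307 − 0.0740 = 0.0109
F = S·e^((r+u−y)T) = 102.18 · e^(0.0109 × 5/12) = 102.18 · e^0.004542
= 102.18 × 1.004552 = $102.65 per barrel

$102.65 per barrel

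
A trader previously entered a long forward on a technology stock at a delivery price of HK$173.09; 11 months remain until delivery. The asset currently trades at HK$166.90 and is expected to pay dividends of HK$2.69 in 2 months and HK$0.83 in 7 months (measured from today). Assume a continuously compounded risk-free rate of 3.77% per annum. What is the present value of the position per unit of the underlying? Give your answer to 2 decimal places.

-HK$3.80

PV(remaining dividends) I = 2.69·e^(−0.0377·2/12) + 0.83·e^(−0.0377·7/12) = 3.4851
Current forward F = (S − I)·e^(rT) = (166.90 − 3.4851)·e^(0.0377·11/12) = 163.4149 × 1.035162 = 169.1609
Value (long) = (F − K)·e^(−rT) = (169.1609 − 173.09) × 0.966032 = -3.7956
Value = -HK$3.80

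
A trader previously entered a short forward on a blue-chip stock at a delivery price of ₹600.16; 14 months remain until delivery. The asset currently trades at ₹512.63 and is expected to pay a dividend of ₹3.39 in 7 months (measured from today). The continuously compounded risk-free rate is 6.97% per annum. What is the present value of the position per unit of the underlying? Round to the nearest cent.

PV(remaining dividends) I = 3.39·e^(−0.0697·7/12) = 3.2549
Current forward F = (S − I)·e^(rT) = (512.63 − 3.2549)·e^(0.0697·14/12) = 509.3751 × 1.084714 = 552.5263
Value (long) = (F − K)·e^(−rT) = (552.5263 − 600.16) × 0.921902 = -43.9136
Short position value = −(long value) = ₹43.91

₹43.91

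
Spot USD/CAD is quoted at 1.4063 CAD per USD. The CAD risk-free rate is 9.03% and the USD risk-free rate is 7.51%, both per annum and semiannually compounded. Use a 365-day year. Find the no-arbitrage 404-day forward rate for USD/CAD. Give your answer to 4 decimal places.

By covered interest parity, F = S · (1+r_CAD/2)^(2T) / (1+r_USD/2)^(2T)
= 1.4063 × 1.102696 / 1.085024 = 1.4063 × 1.016287
F = 1.4292 CAD per USD

1.4292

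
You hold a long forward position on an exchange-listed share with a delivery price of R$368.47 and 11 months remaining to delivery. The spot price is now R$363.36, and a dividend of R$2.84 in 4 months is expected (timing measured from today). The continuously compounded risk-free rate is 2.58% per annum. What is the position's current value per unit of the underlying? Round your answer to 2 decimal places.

R$0.69

PV(remaining dividends) I = 2.84·e^(−0.0258·4/12) = 2.8157
Current forward F = (S − I)·e^(rT) = (363.36 − 2.8157)·e^(0.0258·11/12) = 360.5443 × 1.023932 = 369.1728
Value (long) = (F − K)·e^(−rT) = (369.1728 − 368.47) × 0.976627 = 0.6864
Value = R$0.69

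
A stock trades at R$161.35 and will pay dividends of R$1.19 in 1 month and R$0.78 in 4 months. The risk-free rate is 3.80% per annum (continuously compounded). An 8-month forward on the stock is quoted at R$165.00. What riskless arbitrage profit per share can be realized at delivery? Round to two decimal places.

PV(dividends) I = 1.19·e^(−0.0380·1/12) + 0.78·e^(−0.0380·4/12) = 1.9564
Fair forward F* = (S − I)·e^(rT) = (161.35 − 1.9564)·e^0.025333 = 159.3936 × 1.025657 = 163.4832
Market R$165.00 > fair 163.4832: forward overpriced → cash-and-carry (borrow at r, buy the stock and collect the dividends, short the forward).
Profit at T = |F_mkt − F*| = |165.00 − 163.4832| = R$1.52 per share

R$1.52 per share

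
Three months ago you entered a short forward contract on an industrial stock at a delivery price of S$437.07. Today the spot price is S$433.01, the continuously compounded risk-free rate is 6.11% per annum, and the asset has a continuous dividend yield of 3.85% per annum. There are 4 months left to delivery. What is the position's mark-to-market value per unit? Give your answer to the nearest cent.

S$0.77

Current fair forward for the remaining 4 months: F = S·e^((r − q)·T), (r − q) = 0.0611 − 0.0385 = 0.0226
F = 433.01 · e^(0.0226 × 4/12) = 433.01 × 1.007562 = 436.2844
Value of long forward = (F − K)·e^(−rT) = (436.2844 − 437.07) · e^(−0.0611·4/12)
= -0.7856 × 0.979839 = -0.77
Short position value = −(long value) = S$0.77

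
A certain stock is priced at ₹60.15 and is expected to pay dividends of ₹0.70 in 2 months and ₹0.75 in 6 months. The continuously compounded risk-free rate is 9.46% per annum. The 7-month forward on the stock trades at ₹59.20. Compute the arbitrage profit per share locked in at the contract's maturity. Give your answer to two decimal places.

PV(dividends) I = 0.70·e^(−0.0946·2/12) + 0.75·e^(−0.0946·6/12) = 1.4044
Fair forward F* = (S − I)·e^(rT) = (60.15 − 1.4044)·e^0.055183 = 58.7456 × 1.056734 = 62.0785
Market ₹59.20 < fair 62.0785: forward underpriced → reverse cash-and-carry (short the stock, invest proceeds at r, pay the dividends, go long the forward).
Profit at T = |F_mkt − F*| = |59.20 − 62.0785| = ₹2.88 per share

₹2.88 per share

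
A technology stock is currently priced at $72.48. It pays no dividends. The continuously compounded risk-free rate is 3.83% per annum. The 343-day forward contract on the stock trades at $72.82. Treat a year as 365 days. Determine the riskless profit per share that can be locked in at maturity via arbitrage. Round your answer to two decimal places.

$2.32 per share

Fair forward: F* = S·e^(carry·T), with carry = r = 0.0383
F* = 72.48 · e^(0.0383 × 343/365) = 72.48 · e^0.035992 = 72.48 × 1.036648 = $75.1362
Market $72.82 < fair $75.1362: forward underpriced → reverse cash-and-carry (short spot, go long the forward).
At maturity, profit = |F_mkt − F*| = |72.82 − 75.1362| = $2.32 per share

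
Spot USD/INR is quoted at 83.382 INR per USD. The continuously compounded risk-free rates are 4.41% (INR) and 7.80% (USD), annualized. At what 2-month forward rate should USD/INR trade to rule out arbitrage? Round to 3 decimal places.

82.912

F = S·e^((r_INR − r_USD)T) = 83.382 · e^((0.0441 − 0.0780) × 2/12)
= 83.382 · e^-0.005650 = 83.382 × 0.994366
F = 82.912 INR per USD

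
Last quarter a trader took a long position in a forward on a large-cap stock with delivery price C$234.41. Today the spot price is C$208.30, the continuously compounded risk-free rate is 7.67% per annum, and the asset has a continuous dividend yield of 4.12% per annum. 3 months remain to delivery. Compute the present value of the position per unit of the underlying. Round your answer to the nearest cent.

-C$23.79

Current fair forward for the remaining 3 months: F = S·e^((r − q)·T), (r − q) = 0.0767 − 0.0412 = 0.0355
F = 208.30 · e^(0.0355 × 3/12) = 208.30 × 1.008914 = 210.1568
Value of long forward = (F − K)·e^(−rT) = (210.1568 − 234.41) · e^(−0.0767·3/12)
= -24.2532 × 0.981008 = -23.79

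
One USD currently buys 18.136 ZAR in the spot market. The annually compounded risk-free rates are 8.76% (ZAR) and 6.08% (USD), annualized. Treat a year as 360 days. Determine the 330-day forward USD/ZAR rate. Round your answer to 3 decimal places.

By covered interest parity, F = S · (1+r_ZAR)^T / (1+r_USD)^T
= 18.136 × 1.080016 / 1.055595 = 18.136 × 1.023135
F = 18.556 ZAR per USD

18.556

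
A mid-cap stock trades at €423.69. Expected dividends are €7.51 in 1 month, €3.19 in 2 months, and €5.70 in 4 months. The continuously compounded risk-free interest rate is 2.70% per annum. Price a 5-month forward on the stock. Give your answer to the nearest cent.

PV(dividends) I = 7.51·e^(−0.0270·1/12) + 3.19·e^(−0.0270·2/12) + 5.70·e^(−0.0270·4/12)
I = 7.4931 + 3.1757 + 5.6489 = 16.3177
F = (S − I)·e^(rT) = (423.69 − 16.3177) · e^(0.0270·5/12)
= 407.3723 · e^0.011250 = 407.3723 × 1.011314 = €411.98

€411.98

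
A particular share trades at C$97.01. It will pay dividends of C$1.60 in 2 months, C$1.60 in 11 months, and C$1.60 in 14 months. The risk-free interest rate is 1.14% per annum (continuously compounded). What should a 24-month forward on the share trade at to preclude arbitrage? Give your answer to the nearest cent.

PV(dividends) I = 1.60·e^(−0.0114·2/12) + 1.60·e^(−0.0114·11/12) + 1.60·e^(−0.0114·14/12)
I = 1.5970 + 1.5834 + 1.5789 = 4.7593
F = (S − I)·e^(rT) = (97.01 − 4.7593) · e^(0.0114·24/12)
= 92.2507 · e^0.022800 = 92.2507 × 1.023062 = C$94.38

C$94.38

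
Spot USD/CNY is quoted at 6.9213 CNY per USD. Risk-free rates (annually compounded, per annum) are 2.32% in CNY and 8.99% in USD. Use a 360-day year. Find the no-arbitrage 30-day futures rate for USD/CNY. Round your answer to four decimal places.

By covered interest parity, F = S · (1+r_CNY)^T / (1+r_USD)^T
= 6.9213 × 1.001913 / 1.007200 = 6.9213 × 0.994751
F = 6.8850 CNY per USD

6.8850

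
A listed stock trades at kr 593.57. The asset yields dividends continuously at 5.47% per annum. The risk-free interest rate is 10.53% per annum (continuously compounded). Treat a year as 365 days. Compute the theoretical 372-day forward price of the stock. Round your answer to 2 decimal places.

kr 624.98

F = S·e^((r − q)T) = 593.57 · e^((0.1053 − 0.0547) × 372/365)
= 593.57 · e^0.051570 = 593.57 × 1.052923
F = kr 624.98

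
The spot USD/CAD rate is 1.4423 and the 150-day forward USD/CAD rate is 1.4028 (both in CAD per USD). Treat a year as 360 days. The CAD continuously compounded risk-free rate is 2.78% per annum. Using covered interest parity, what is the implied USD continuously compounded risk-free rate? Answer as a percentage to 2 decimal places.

9.44%

F = S·e^((r_CAD − r_USD)T) ⇒ r_USD = r_CAD − ln(F/S)/T
ln(1.4028/1.4423) = -0.027769; /(150/360) = -0.066646
r_USD = 0.0278 + 0.066646 = 0.094446
r_USD = 9.44%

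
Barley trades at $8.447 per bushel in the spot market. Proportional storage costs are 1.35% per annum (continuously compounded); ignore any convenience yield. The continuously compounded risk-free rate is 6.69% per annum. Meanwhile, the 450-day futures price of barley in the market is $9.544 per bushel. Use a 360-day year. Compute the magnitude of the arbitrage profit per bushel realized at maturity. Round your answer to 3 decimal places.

Fair futures: F* = S·e^(carry·T), with carry = (r + u) = 0.0669 + 0.0135 = 0.0804
F* = 8.447 · e^(0.0804 × 450/360) = 8.447 · e^0.100500 = 8.447 × 1.105724 = $9.3401
Market $9.544 > fair $9.3401: forward overpriced → cash-and-carry (buy spot, short the forward).
At maturity, profit = |F_mkt − F*| = |9.544 − 9.3401| = $0.204 per bushel

$0.204 per bushel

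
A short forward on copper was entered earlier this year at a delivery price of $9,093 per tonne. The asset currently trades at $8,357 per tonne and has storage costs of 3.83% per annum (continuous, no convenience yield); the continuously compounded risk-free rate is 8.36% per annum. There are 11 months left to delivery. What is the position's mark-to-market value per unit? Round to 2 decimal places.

-$233.41 per tonne

Current fair forward for the remaining 11 months: F = S·e^((r + u)·T), (r + u) = 0.0836 + 0.0383 = 0.1219
F = 8357 · e^(0.1219 × 11/12) = 8357 × 1.11822395 = 9344.9976
Value of long forward = (F − K)·e^(−rT) = (9344.9976 − 9093) · e^(−0.0836·11/12)
= 251.9976 × 0.92622941 = 233.41
Short position value = −(long value) = -$233.41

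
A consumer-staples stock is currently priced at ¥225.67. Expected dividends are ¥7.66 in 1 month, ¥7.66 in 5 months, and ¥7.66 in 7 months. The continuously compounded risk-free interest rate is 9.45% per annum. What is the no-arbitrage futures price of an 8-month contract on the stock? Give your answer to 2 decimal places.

¥216.69

PV(dividends) I = 7.66·e^(−0.0945·1/12) + 7.66·e^(−0.0945·5/12) + 7.66·e^(−0.0945·7/12)
I = 7.5999 + 7.3642 + 7.2492 = 22.2133
F = (S − I)·e^(rT) = (225.67 − 22.2133) · e^(0.0945·8/12)
= 203.4567 · e^0.063000 = 203.4567 × 1.065027 = ¥216.69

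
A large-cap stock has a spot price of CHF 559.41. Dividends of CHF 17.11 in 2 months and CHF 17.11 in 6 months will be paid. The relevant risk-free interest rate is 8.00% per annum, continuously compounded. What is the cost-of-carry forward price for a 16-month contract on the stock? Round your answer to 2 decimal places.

PV(dividends) I = 17.11·e^(−0.0800·2/12) + 17.11·e^(−0.0800·6/12)
I = 16.8834 + 16.4391 = 33.3225
F = (S − I)·e^(rT) = (559.41 − 33.3225) · e^(0.0800·16/12)
= 526.0875 · e^0.106667 = 526.0875 × 1.112564 = CHF 585.31

CHF 585.31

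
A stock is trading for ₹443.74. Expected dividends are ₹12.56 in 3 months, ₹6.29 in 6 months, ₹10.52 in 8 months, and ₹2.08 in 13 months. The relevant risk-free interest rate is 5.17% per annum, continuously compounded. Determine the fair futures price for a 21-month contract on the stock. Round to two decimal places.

₹452.20

PV(dividends) I = 12.56·e^(−0.0517·3/12) + 6.29·e^(−0.0517·6/12) + 10.52·e^(−0.0517·8/12) + 2.08·e^(−0.0517·13/12)
I = 12.3987 + 6.1295 + 10.1636 + 1.9667 = 30.6585
F = (S − I)·e^(rT) = (443.74 − 30.6585) · e^(0.0517·21/12)
= 413.0815 · e^0.090475 = 413.0815 × 1.094694 = ₹452.20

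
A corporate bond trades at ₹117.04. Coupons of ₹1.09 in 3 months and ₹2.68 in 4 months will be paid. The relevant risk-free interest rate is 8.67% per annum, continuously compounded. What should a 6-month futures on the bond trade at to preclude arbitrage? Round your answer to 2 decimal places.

₹118.39

PV(coupons) I = 1.09·e^(−0.0867·3/12) + 2.68·e^(−0.0867·4/12)
I = 1.0666 + 2.6037 = 3.6703
F = (S − I)·e^(rT) = (117.04 − 3.6703) · e^(0.0867·6/12)
= 113.3697 · e^0.043350 = 113.3697 × 1.044303 = ₹118.39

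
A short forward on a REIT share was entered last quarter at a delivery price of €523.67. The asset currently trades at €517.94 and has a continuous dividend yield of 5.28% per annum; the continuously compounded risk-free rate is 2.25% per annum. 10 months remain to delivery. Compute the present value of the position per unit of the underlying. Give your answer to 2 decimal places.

Current fair forward for the remaining 10 months: F = S·e^((r − q)·T), (r − q) = 0.0225 − 0.0528 = -0.0303
F = 517.94 · e^(-0.0303 × 10/12) = 517.94 × 0.975066 = 505.0257
Value of long forward = (F − K)·e^(−rT) = (505.0257 − 523.67) · e^(−0.0225·10/12)
= -18.6443 × 0.981425 = -18.30
Short position value = −(long value) = €18.30

€18.30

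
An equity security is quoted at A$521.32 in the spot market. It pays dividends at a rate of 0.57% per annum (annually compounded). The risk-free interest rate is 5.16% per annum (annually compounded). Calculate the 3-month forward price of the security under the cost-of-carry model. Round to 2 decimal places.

F = S · (1+r)^T / (1+q)^T
= 521.32 × 1.012658 / 1.001422 = 521.32 × 1.011220
F = A$527.17

A$527.17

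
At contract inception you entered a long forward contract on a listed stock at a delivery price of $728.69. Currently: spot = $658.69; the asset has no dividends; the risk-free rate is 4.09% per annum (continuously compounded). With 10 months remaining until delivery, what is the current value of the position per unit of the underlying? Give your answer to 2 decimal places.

Current fair forward for the remaining 10 months: F = S·e^(r·T), r = 0.0409
F = 658.69 · e^(0.0409 × 10/12) = 658.69 × 1.034671 = 681.5274
Value of long forward = (F − K)·e^(−rT) = (681.5274 − 728.69) · e^(−0.0409·10/12)
= -47.1626 × 0.966491 = -45.58

-$45.58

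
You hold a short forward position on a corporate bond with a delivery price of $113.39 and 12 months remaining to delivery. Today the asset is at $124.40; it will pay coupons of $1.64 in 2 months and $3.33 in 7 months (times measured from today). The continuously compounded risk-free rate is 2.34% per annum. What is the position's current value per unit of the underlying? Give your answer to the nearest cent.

-$8.71

PV(remaining coupons) I = 1.64·e^(−0.0234·2/12) + 3.33·e^(−0.0234·7/12) = 4.9185
Current forward F = (S − I)·e^(rT) = (124.40 − 4.9185)·e^(0.0234·12/12) = 119.4815 × 1.023676 = 122.3103
Value (long) = (F − K)·e^(−rT) = (122.3103 − 113.39) × 0.976872 = 8.7140
Short position value = −(long value) = -$8.71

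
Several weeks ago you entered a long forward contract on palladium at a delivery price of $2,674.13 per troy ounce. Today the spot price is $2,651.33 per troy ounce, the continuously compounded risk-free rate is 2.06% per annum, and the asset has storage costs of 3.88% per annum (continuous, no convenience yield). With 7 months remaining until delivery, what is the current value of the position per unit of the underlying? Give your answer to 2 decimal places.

$69.83 per troy ounce

Current fair forward for the remaining 7 months: F = S·e^((r + u)·T), (r + u) = 0.0206 + 0.0388 = 0.0594
F = 2651.33 · e^(0.0594 × 7/12) = 2651.33 × 1.03525731 = 2744.8088
Value of long forward = (F − K)·e^(−rT) = (2744.8088 − 2674.13) · e^(−0.0206·7/12)
= 70.6788 × 0.98805525 = 69.83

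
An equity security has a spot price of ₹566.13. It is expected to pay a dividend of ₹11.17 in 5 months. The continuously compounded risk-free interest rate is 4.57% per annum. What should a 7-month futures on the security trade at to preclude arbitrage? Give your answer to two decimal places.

₹570.17

PV(dividends) I = 11.17·e^(−0.0457·5/12)
I = 10.9593
F = (S − I)·e^(rT) = (566.13 − 10.9593) · e^(0.0457·7/12)
= 555.1707 · e^0.026658 = 555.1707 × 1.027017 = ₹570.17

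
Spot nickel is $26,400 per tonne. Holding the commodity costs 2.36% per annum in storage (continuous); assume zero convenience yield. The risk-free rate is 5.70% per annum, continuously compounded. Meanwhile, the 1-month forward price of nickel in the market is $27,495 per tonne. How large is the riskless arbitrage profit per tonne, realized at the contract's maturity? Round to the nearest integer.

$917 per tonne

Fair forward: F* = S·e^(carry·T), with carry = (r + u) = 0.0570 + 0.0236 = 0.0806
F* = 26400 · e^(0.0806 × 1/12) = 26400 · e^0.006717 = 26400 × 1.006740 = $26577.9360
Market $27495 > fair $26577.9360: forward overpriced → cash-and-carry (buy spot, short the forward).
At maturity, profit = |F_mkt − F*| = |27495 − 26577.9360| = $917 per tonne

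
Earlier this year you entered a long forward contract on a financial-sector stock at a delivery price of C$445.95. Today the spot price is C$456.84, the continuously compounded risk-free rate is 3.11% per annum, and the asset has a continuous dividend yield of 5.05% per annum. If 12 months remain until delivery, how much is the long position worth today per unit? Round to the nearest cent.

C$2.05

Current fair forward for the remaining 12 months: F = S·e^((r − q)·T), (r − q) = 0.0311 − 0.0505 = -0.0194
F = 456.84 · e^(-0.0194 × 12/12) = 456.84 × 0.980787 = 448.0627
Value of long forward = (F − K)·e^(−rT) = (448.0627 − 445.95) · e^(−0.0311·12/12)
= 2.1127 × 0.969379 = 2.05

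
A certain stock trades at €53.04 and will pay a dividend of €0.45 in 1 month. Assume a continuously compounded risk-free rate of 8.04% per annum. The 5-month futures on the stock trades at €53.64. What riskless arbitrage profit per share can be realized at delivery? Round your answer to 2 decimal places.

PV(dividends) I = 0.45·e^(−0.0804·1/12) = 0.4470
Fair futures F* = (S − I)·e^(rT) = (53.04 − 0.4470)·e^0.033500 = 52.5930 × 1.034067 = 54.3847
Market €53.64 < fair 54.3847: forward underpriced → reverse cash-and-carry (short the stock, invest proceeds at r, pay the dividends, go long the forward).
Profit at T = |F_mkt − F*| = |53.64 − 54.3847| = €0.74 per share

€0.74 per share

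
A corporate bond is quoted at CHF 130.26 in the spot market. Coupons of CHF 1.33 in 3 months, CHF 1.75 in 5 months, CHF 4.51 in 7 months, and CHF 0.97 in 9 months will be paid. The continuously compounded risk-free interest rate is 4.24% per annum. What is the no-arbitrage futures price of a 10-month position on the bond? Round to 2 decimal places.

PV(coupons) I = 1.33·e^(−0.0424·3/12) + 1.75·e^(−0.0424·5/12) + 4.51·e^(−0.0424·7/12) + 0.97·e^(−0.0424·9/12)
I = 1.3160 + 1.7194 + 4.3998 + 0.9396 = 8.3748
F = (S − I)·e^(rT) = (130.26 − 8.3748) · e^(0.0424·10/12)
= 121.8852 · e^0.035333 = 121.8852 × 1.035965 = CHF 126.27

CHF 126.27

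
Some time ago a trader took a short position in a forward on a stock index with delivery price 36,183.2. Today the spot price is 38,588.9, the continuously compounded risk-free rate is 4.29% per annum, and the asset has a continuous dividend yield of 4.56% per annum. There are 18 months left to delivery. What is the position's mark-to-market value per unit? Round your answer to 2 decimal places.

-2109.52

Current fair forward for the remaining 18 months: F = S·e^((r − q)·T), (r − q) = 0.0429 − 0.0456 = -0.0027
F = 38588.9 · e^(-0.0027 × 18/12) = 38588.9 × 0.99595819 = 38432.9310
Value of long forward = (F − K)·e^(−rT) = (38432.9310 − 36183.2) · e^(−0.0429·18/12)
= 2249.7310 × 0.93767676 = 2109.52
Short position value = −(long value) = -2109.52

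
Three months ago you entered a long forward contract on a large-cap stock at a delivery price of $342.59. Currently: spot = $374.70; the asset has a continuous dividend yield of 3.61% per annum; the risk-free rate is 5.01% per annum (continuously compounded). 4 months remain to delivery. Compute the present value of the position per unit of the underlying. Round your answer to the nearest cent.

$33.30

Current fair forward for the remaining 4 months: F = S·e^((r − q)·T), (r − q) = 0.0501 − 0.0361 = 0.0140
F = 374.70 · e^(0.0140 × 4/12) = 374.70 × 1.004678 = 376.4528
Value of long forward = (F − K)·e^(−rT) = (376.4528 − 342.59) · e^(−0.0501·4/12)
= 33.8628 × 0.983439 = 33.30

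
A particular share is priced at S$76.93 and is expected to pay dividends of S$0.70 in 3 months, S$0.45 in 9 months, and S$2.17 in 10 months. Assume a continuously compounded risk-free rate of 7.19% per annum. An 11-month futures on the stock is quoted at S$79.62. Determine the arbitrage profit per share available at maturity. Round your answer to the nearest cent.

PV(dividends) I = 0.70·e^(−0.0719·3/12) + 0.45·e^(−0.0719·9/12) + 2.17·e^(−0.0719·10/12) = 3.1577
Fair futures F* = (S − I)·e^(rT) = (76.93 − 3.1577)·e^0.065908 = 73.7723 × 1.068128 = 78.7983
Market S$79.62 > fair 78.7983: forward overpriced → cash-and-carry (borrow at r, buy the stock and collect the dividends, short the forward).
Profit at T = |F_mkt − F*| = |79.62 − 78.7983| = S$0.82 per share

S$0.82 per share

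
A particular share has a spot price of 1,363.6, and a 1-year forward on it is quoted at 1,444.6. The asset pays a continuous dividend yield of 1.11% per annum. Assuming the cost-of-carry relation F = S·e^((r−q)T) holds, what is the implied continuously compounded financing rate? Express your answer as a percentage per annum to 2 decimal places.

6.88%

From F = S·e^((r−q)T): (r − q) = ln(F/S)/T
ln(1444.6/1363.6) = ln(1.059402) = 0.057705
(r − q) = 0.057705 / (12/12) = 0.057705
r = ln(F/S)/T + q = 0.057705 + 0.0111 = 0.068805
r = 6.88%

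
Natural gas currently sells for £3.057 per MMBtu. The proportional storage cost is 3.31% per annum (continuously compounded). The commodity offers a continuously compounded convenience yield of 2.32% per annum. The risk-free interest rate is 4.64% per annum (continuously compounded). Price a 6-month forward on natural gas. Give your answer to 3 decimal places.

£3.144 per MMBtu

Net carry = r + u − y = 0.0464 + 0.0331 − 0.0232 = 0.0563
F = S·e^((r+u−y)T) = 3.057 · e^(0.0563 × 6/12) = 3.057 · e^0.028150
= 3.057 × 1.028550 = £3.144 per MMBtu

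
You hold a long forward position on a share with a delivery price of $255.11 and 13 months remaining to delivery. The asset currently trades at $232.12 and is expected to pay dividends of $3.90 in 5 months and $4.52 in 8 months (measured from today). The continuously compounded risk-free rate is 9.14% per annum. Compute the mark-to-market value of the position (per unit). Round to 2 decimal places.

PV(remaining dividends) I = 3.90·e^(−0.0914·5/12) + 4.52·e^(−0.0914·8/12) = 8.0071
Current forward F = (S − I)·e^(rT) = (232.12 − 8.0071)·e^(0.0914·13/12) = 224.1129 × 1.104085 = 247.4397
Value (long) = (F − K)·e^(−rT) = (247.4397 − 255.11) × 0.905728 = -6.9472
Value = -$6.95

-$6.95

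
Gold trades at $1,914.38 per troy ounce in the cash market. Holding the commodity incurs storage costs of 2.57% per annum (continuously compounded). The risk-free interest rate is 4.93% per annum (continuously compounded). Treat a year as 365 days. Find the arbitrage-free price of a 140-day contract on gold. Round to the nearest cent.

$1,970.25 per troy ounce

Net carry = r + u − y = 0.0493 + 0.0257 − 0.0000 = 0.0750
F = S·e^((r+u−y)T) = 1914.38 · e^(0.0750 × 140/365) = 1914.38 · e^0.02876712
= 1914.38 × 1.02918489 = $1,970.25 per troy ounce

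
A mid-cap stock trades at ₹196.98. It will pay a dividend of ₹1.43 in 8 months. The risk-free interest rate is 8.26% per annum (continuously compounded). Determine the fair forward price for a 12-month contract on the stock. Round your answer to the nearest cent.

PV(dividends) I = 1.43·e^(−0.0826·8/12)
I = 1.3534
F = (S − I)·e^(rT) = (196.98 − 1.3534) · e^(0.0826·12/12)
= 195.6266 · e^0.082600 = 195.6266 × 1.086107 = ₹212.47

₹212.47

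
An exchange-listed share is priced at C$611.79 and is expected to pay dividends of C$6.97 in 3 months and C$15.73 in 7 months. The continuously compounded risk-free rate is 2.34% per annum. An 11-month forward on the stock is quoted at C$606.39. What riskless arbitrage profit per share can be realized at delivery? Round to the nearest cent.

C$4.27 per share

PV(dividends) I = 6.97·e^(−0.0234·3/12) + 15.73·e^(−0.0234·7/12) = 22.4461
Fair forward F* = (S − I)·e^(rT) = (611.79 − 22.4461)·e^0.021450 = 589.3439 × 1.021682 = 602.1221
Market C$606.39 > fair 602.1221: forward overpriced → cash-and-carry (borrow at r, buy the stock and collect the dividends, short the forward).
Profit at T = |F_mkt − F*| = |606.39 − 602.1221| = C$4.27 per share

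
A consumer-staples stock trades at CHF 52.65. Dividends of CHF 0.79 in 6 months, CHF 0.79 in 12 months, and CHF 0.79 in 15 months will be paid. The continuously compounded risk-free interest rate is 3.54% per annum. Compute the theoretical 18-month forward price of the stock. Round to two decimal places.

PV(dividends) I = 0.79·e^(−0.0354·6/12) + 0.79·e^(−0.0354·12/12) + 0.79·e^(−0.0354·15/12)
I = 0.7761 + 0.7625 + 0.7558 = 2.2944
F = (S − I)·e^(rT) = (52.65 − 2.2944) · e^(0.0354·18/12)
= 50.3556 · e^0.053100 = 50.3556 × 1.054535 = CHF 53.10

CHF 53.10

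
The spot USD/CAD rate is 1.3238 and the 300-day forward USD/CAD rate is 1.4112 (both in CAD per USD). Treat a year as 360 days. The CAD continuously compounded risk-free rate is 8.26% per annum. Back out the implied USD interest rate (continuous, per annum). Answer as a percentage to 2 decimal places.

0.59%

F = S·e^((r_CAD − r_USD)T) ⇒ r_USD = r_CAD − ln(F/S)/T
ln(1.4112/1.3238) = 0.063934; /(300/360) = 0.076721
r_USD = 0.0826 − 0.076721 = 0.005879
r_USD = 0.59%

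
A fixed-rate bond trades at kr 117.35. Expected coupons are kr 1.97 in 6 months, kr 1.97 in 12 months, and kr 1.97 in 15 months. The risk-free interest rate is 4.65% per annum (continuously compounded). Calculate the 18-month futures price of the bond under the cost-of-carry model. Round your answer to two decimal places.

PV(coupons) I = 1.97·e^(−0.0465·6/12) + 1.97·e^(−0.0465·12/12) + 1.97·e^(−0.0465·15/12)
I = 1.9247 + 1.8805 + 1.8588 = 5.6640
F = (S − I)·e^(rT) = (117.35 − 5.6640) · e^(0.0465·18/12)
= 111.6860 · e^0.069750 = 111.6860 × 1.072240 = kr 119.75

kr 119.75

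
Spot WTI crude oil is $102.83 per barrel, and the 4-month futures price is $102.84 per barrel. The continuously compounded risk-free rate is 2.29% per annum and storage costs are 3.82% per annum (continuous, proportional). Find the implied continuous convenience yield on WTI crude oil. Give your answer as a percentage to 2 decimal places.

6.08%

F = S·e^((r+u−y)T) ⇒ (r+u−y) = ln(F/S)/T
ln(102.84/102.83) = 0.000097; /T ⇒ 0.000291
y = r + u − ln(F/S)/T = 0.0229 + 0.0382 − 0.000291 = 0.060809
y = 6.08%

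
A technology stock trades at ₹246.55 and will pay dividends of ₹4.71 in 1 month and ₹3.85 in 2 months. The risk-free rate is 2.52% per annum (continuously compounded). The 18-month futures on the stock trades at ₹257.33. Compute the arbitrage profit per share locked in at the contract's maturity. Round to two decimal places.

₹10.14 per share

PV(dividends) I = 4.71·e^(−0.0252·1/12) + 3.85·e^(−0.0252·2/12) = 8.5340
Fair futures F* = (S − I)·e^(rT) = (246.55 − 8.5340)·e^0.037800 = 238.0160 × 1.038524 = 247.1853
Market ₹257.33 > fair 247.1853: forward overpriced → cash-and-carry (borrow at r, buy the stock and collect the dividends, short the forward).
Profit at T = |F_mkt − F*| = |257.33 − 247.1853| = ₹10.14 per share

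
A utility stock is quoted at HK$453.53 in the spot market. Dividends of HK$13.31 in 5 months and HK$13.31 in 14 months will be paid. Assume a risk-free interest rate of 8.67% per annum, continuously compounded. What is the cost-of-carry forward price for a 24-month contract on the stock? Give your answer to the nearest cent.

HK$509.83

PV(dividends) I = 13.31·e^(−0.0867·5/12) + 13.31·e^(−0.0867·14/12)
I = 12.8378 + 12.0295 = 24.8673
F = (S − I)·e^(rT) = (453.53 − 24.8673) · e^(0.0867·24/12)
= 428.6627 · e^0.173400 = 428.6627 × 1.189342 = HK$509.83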